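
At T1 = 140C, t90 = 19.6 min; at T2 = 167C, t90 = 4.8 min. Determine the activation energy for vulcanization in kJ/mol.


T1 = 413.15 K, T2 = 440.15 K
1/T1 - 1/T2 = 1.4848e-04
ln(t1/t2) = ln(19.6/4.8) = 1.4069
Ea = 8.314 * 1.4069 / 1.4848e-04 = 78781.1220 J/mol
Ea = 78.78 kJ/mol

78.78 kJ/mol


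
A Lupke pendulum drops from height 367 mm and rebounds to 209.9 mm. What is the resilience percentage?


Resilience = h_rebound / h_drop * 100
= 209.9 / 367 * 100
= 57.2%

57.2%


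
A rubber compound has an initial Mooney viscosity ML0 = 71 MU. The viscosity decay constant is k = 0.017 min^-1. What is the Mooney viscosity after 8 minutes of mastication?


ML = ML0 * exp(-k * t)
ML = 71 * exp(-0.017 * 8)
ML = 71 * 0.8728
ML = 61.97 MU

61.97 MU


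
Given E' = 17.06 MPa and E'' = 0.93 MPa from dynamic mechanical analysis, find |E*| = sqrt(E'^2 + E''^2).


|E*| = sqrt(E'^2 + E''^2)
= sqrt(17.06^2 + 0.93^2)
= sqrt(291.0436 + 0.8649)
= 17.085 MPa

17.085 MPa


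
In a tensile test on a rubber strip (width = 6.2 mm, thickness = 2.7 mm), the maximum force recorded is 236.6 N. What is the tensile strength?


Area = width * thickness = 6.2 * 2.7 = 16.74 mm^2
TS = force / area = 236.6 / 16.74 = 14.13 MPa

14.13 MPa


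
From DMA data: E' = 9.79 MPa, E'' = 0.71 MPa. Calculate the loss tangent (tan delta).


tan delta = E'' / E'
= 0.71 / 9.79
= 0.0725

tan delta = 0.0725


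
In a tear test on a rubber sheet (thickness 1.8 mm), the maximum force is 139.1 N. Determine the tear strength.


Tear strength = force / thickness
= 139.1 / 1.8
= 77.28 N/mm

77.28 N/mm


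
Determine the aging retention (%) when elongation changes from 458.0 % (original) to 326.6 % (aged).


Retention = aged / original * 100
= 326.6 / 458.0 * 100
= 71.3%

71.3%


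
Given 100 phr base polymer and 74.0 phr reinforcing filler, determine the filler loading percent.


Filler % = filler / (rubber + filler) * 100
= 74.0 / (100 + 74.0) * 100
= 74.0 / 174.0 * 100
= 42.53%

42.53%


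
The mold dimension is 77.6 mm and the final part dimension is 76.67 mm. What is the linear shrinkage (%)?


Shrinkage = (mold - part) / mold * 100
= (77.6 - 76.67) / 77.6 * 100
= 0.93 / 77.6 * 100
= 1.2%

1.2%


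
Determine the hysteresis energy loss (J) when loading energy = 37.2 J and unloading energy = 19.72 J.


Hysteresis loss = loading - unloading
= 37.2 - 19.72
= 17.48 J

17.48 J


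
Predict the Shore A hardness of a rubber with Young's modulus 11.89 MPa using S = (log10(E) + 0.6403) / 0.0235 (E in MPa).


log10(E) = 0.0235*S - 0.6403  =>  S = (log10(E) + 0.6403) / 0.0235
log10(11.89) = 1.075182
S = (1.075182 + 0.6403) / 0.0235 = 1.715482 / 0.0235
S = 73.0

Shore A = 73.0


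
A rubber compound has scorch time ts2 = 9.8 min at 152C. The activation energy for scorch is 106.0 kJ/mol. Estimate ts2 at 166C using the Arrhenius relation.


Convert temperatures: T1 = 152 + 273.15 = 425.15 K, T2 = 166 + 273.15 = 439.15 K
ts2_new = 9.8 * exp(106000 / 8.314 * (1/439.15 - 1/425.15))
1/T2 - 1/T1 = -7.4985e-05
ts2_new = 3.77 min

3.77 min


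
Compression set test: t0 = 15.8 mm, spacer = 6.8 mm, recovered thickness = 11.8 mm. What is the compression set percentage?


CS = (t0 - recovered) / (t0 - ts) * 100
= (15.8 - 11.8) / (15.8 - 6.8) * 100
= 4.0 / 9.0 * 100
= 44.4%

44.4%


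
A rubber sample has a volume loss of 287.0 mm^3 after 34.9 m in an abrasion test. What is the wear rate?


Rate = volume_loss / distance
= 287.0 / 34.9
= 8.223 mm^3/m

8.223 mm^3/m


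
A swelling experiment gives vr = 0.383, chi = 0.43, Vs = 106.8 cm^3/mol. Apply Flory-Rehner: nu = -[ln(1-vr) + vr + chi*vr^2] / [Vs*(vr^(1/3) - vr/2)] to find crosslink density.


ln(1 - vr) = ln(1 - 0.383) = -0.4829
Numerator = -((-0.4829) + 0.383 + 0.43 * 0.383^2) = 0.0368
Denominator = 106.8 * (0.383^(1/3) - 0.383/2) = 57.1077
nu = 0.0368 / 57.1077 = 6.4457e-04 mol/cm^3

6.4457e-04 mol/cm^3


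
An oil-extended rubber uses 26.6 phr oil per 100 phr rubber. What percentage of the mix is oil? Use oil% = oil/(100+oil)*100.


Oil % = oil / (100 + oil) * 100
= 26.6 / (100 + 26.6) * 100
= 26.6 / 126.6 * 100
= 21.01%

21.01%


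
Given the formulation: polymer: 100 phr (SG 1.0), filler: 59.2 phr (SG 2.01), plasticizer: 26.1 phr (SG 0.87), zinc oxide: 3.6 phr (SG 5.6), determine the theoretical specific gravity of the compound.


Sum of weights = 188.9
Volume contributions:
  polymer: 100/1.0 = 100.0000
  filler: 59.2/2.01 = 29.4527
  plasticizer: 26.1/0.87 = 30.0000
  zinc oxide: 3.6/5.6 = 0.6429
Sum of volumes = 160.0956
SG = 188.9 / 160.0956 = 1.18

SG = 1.18


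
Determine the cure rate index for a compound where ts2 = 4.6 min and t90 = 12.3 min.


CRI = 100 / (t90 - ts2)
= 100 / (12.3 - 4.6)
= 100 / 7.7
= 12.99 min^-1

12.99 min^-1


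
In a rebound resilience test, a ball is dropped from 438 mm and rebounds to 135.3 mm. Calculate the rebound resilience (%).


Resilience = h_rebound / h_drop * 100
= 135.3 / 438 * 100
= 30.9%

30.9%


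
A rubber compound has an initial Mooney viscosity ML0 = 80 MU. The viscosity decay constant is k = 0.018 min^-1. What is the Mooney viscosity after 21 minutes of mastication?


ML = ML0 * exp(-k * t)
ML = 80 * exp(-0.018 * 21)
ML = 80 * 0.6852
ML = 54.82 MU

54.82 MU


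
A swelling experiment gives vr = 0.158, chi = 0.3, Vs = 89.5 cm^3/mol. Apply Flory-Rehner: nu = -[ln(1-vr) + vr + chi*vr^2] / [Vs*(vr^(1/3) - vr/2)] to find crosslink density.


ln(1 - vr) = ln(1 - 0.158) = -0.1720
Numerator = -((-0.1720) + 0.158 + 0.3 * 0.158^2) = 0.0065
Denominator = 89.5 * (0.158^(1/3) - 0.158/2) = 41.3143
nu = 0.0065 / 41.3143 = 1.5699e-04 mol/cm^3

1.5699e-04 mol/cm^3


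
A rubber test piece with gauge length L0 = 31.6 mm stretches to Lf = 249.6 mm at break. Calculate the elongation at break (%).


Elongation = (Lf - L0) / L0 * 100
= (249.6 - 31.6) / 31.6 * 100
= 218.0 / 31.6 * 100
= 689.9%

689.9%


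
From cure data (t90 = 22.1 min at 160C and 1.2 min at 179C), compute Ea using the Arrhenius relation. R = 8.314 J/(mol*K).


T1 = 433.15 K, T2 = 452.15 K
1/T1 - 1/T2 = 9.7014e-05
ln(t1/t2) = ln(22.1/1.2) = 2.9133
Ea = 8.314 * 2.9133 / 9.7014e-05 = 249664.0035 J/mol
Ea = 249.66 kJ/mol

249.66 kJ/mol


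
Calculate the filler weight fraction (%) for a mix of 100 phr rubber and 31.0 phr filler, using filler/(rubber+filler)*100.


Filler % = filler / (rubber + filler) * 100
= 31.0 / (100 + 31.0) * 100
= 31.0 / 131.0 * 100
= 23.66%

23.66%


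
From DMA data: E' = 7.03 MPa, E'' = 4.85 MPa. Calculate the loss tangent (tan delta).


tan delta = E'' / E'
= 4.85 / 7.03
= 0.6899

tan delta = 0.6899


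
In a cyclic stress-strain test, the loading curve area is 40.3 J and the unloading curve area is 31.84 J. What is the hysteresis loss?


Hysteresis loss = loading - unloading
= 40.3 - 31.84
= 8.46 J

8.46 J


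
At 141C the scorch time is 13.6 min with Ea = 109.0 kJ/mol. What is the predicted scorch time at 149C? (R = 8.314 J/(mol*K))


Convert temperatures: T1 = 141 + 273.15 = 414.15 K, T2 = 149 + 273.15 = 422.15 K
ts2_new = 13.6 * exp(109000 / 8.314 * (1/422.15 - 1/414.15))
1/T2 - 1/T1 = -4.5758e-05
ts2_new = 7.46 min

7.46 min


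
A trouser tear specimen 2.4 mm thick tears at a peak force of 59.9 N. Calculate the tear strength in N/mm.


Tear strength = force / thickness
= 59.9 / 2.4
= 24.96 N/mm

24.96 N/mm


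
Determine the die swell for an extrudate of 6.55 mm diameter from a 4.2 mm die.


Die swell ratio = D_extrudate / D_die
= 6.55 / 4.2
= 1.56

Die swell = 1.56


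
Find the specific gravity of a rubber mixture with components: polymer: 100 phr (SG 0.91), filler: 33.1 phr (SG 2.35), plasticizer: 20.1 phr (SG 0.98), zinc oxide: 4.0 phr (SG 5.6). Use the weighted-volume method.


Sum of weights = 157.2
Volume contributions:
  polymer: 100/0.91 = 109.8901
  filler: 33.1/2.35 = 14.0851
  plasticizer: 20.1/0.98 = 20.5102
  zinc oxide: 4.0/5.6 = 0.7143
Sum of volumes = 145.1997
SG = 157.2 / 145.1997 = 1.083

SG = 1.083


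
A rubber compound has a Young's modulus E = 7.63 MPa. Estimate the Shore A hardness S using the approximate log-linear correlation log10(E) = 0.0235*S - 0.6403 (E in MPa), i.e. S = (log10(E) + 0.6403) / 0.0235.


log10(E) = 0.0235*S - 0.6403  =>  S = (log10(E) + 0.6403) / 0.0235
log10(7.63) = 0.882525
S = (0.882525 + 0.6403) / 0.0235 = 1.522825 / 0.0235
S = 64.8

Shore A = 64.8


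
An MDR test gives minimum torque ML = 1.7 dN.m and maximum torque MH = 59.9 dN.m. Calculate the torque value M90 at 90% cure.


M90 = ML + 0.9 * (MH - ML)
M90 = 1.7 + 0.9 * (59.9 - 1.7)
M90 = 1.7 + 0.9 * 58.2
M90 = 54.08 dN.m

54.08 dN.m


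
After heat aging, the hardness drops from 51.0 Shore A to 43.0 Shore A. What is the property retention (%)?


Retention = aged / original * 100
= 43.0 / 51.0 * 100
= 84.3%

84.3%


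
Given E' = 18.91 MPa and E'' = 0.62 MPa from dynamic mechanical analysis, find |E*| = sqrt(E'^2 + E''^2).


|E*| = sqrt(E'^2 + E''^2)
= sqrt(18.91^2 + 0.62^2)
= sqrt(357.5881 + 0.3844)
= 18.92 MPa

18.92 MPa


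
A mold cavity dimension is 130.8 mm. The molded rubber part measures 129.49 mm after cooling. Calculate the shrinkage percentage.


Shrinkage = (mold - part) / mold * 100
= (130.8 - 129.49) / 130.8 * 100
= 1.31 / 130.8 * 100
= 1.0%

1.0%


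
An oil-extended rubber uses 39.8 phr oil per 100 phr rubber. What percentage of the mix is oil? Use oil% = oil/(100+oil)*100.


Oil % = oil / (100 + oil) * 100
= 39.8 / (100 + 39.8) * 100
= 39.8 / 139.8 * 100
= 28.47%

28.47%


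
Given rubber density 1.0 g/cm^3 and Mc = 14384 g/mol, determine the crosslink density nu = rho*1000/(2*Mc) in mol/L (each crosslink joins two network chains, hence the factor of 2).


nu = rho * 1000 / (2 * Mc)
nu = 1.0 * 1000 / (2 * 14384)
nu = 1000.0 / 28768
nu = 0.0348 mol/L

0.0348 mol/L


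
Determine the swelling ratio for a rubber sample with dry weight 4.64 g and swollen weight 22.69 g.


Q = W_swollen / W_dry
Q = 22.69 / 4.64
Q = 4.89

Q = 4.89


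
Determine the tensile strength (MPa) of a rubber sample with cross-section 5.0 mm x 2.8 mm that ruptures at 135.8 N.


Area = width * thickness = 5.0 * 2.8 = 14.0 mm^2
TS = force / area = 135.8 / 14.0 = 9.7 MPa

9.7 MPa


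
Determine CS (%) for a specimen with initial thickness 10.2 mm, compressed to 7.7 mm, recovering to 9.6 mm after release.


CS = (t0 - recovered) / (t0 - ts) * 100
= (10.2 - 9.6) / (10.2 - 7.7) * 100
= 0.6 / 2.5 * 100
= 24.0%

24.0%


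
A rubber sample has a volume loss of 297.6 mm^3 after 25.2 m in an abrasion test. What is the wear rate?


Rate = volume_loss / distance
= 297.6 / 25.2
= 11.81 mm^3/m

11.81 mm^3/m


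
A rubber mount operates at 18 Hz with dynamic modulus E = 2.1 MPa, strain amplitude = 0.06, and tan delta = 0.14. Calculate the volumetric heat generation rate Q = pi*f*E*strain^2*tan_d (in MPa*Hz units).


Q = pi * f * E * strain^2 * tan_d
= pi * 18 * 2.1 * 0.06^2 * 0.14
= pi * 18 * 2.1 * 0.0036 * 0.14
= 0.0599

Q = 0.0599


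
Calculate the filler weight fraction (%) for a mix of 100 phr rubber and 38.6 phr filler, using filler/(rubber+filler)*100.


Filler % = filler / (rubber + filler) * 100
= 38.6 / (100 + 38.6) * 100
= 38.6 / 138.6 * 100
= 27.85%

27.85%


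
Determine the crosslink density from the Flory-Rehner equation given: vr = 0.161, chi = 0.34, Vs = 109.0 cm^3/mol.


ln(1 - vr) = ln(1 - 0.161) = -0.1755
Numerator = -((-0.1755) + 0.161 + 0.34 * 0.161^2) = 0.0057
Denominator = 109.0 * (0.161^(1/3) - 0.161/2) = 50.5228
nu = 0.0057 / 50.5228 = 1.1344e-04 mol/cm^3

1.1344e-04 mol/cm^3


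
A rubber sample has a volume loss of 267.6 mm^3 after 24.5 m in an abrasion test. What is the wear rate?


Rate = volume_loss / distance
= 267.6 / 24.5
= 10.922 mm^3/m

10.922 mm^3/m


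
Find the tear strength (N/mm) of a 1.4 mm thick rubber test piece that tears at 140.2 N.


Tear strength = force / thickness
= 140.2 / 1.4
= 100.14 N/mm

100.14 N/mm


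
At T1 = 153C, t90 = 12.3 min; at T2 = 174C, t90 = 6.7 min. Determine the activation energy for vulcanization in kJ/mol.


T1 = 426.15 K, T2 = 447.15 K
1/T1 - 1/T2 = 1.1021e-04
ln(t1/t2) = ln(12.3/6.7) = 0.6075
Ea = 8.314 * 0.6075 / 1.1021e-04 = 45829.6803 J/mol
Ea = 45.83 kJ/mol

45.83 kJ/mol


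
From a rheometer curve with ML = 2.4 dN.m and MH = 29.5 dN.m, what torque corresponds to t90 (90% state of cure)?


M90 = ML + 0.9 * (MH - ML)
M90 = 2.4 + 0.9 * (29.5 - 2.4)
M90 = 2.4 + 0.9 * 27.1
M90 = 26.79 dN.m

26.79 dN.m


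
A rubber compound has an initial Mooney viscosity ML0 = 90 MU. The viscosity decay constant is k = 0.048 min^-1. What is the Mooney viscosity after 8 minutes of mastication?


ML = ML0 * exp(-k * t)
ML = 90 * exp(-0.048 * 8)
ML = 90 * 0.6811
ML = 61.3 MU

61.3 MU


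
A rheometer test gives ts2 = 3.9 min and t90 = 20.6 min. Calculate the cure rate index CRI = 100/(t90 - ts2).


CRI = 100 / (t90 - ts2)
= 100 / (20.6 - 3.9)
= 100 / 16.7
= 5.99 min^-1

5.99 min^-1


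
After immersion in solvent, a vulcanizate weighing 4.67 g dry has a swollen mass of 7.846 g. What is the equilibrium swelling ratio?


Q = W_swollen / W_dry
Q = 7.846 / 4.67
Q = 1.68

Q = 1.68


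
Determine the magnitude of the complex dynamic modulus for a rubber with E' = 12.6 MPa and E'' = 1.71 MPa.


|E*| = sqrt(E'^2 + E''^2)
= sqrt(12.6^2 + 1.71^2)
= sqrt(158.7600 + 2.9241)
= 12.716 MPa

12.716 MPa


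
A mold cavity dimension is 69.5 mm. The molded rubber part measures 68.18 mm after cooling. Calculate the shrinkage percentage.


Shrinkage = (mold - part) / mold * 100
= (69.5 - 68.18) / 69.5 * 100
= 1.32 / 69.5 * 100
= 1.9%

1.9%


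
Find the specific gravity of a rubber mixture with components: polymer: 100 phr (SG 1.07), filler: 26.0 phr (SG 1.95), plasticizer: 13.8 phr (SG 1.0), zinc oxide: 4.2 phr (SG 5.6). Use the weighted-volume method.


Sum of weights = 144.0
Volume contributions:
  polymer: 100/1.07 = 93.4579
  filler: 26.0/1.95 = 13.3333
  plasticizer: 13.8/1.0 = 13.8000
  zinc oxide: 4.2/5.6 = 0.7500
Sum of volumes = 121.3413
SG = 144.0 / 121.3413 = 1.187

SG = 1.187


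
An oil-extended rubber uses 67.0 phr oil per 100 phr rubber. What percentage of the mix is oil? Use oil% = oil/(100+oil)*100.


Oil % = oil / (100 + oil) * 100
= 67.0 / (100 + 67.0) * 100
= 67.0 / 167.0 * 100
= 40.12%

40.12%


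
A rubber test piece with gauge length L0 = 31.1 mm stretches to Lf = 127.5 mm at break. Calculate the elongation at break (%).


Elongation = (Lf - L0) / L0 * 100
= (127.5 - 31.1) / 31.1 * 100
= 96.4 / 31.1 * 100
= 310.0%

310.0%


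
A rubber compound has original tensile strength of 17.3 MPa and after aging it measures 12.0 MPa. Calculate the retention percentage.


Retention = aged / original * 100
= 12.0 / 17.3 * 100
= 69.4%

69.4%


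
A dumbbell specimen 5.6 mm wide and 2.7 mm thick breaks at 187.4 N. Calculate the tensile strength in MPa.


Area = width * thickness = 5.6 * 2.7 = 15.12 mm^2
TS = force / area = 187.4 / 15.12 = 12.39 MPa

12.39 MPa


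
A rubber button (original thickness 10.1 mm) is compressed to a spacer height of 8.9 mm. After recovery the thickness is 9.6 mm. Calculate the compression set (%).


CS = (t0 - recovered) / (t0 - ts) * 100
= (10.1 - 9.6) / (10.1 - 8.9) * 100
= 0.5 / 1.2 * 100
= 41.7%

41.7%


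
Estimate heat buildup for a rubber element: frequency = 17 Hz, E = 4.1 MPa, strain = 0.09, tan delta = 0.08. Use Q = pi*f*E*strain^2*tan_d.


Q = pi * f * E * strain^2 * tan_d
= pi * 17 * 4.1 * 0.09^2 * 0.08
= pi * 17 * 4.1 * 0.0081 * 0.08
= 0.1419

Q = 0.1419


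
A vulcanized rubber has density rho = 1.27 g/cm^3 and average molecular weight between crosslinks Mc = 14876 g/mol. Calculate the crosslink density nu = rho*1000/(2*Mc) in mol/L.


nu = rho * 1000 / (2 * Mc)
nu = 1.27 * 1000 / (2 * 14876)
nu = 1270.0 / 29752
nu = 0.0427 mol/L

0.0427 mol/L


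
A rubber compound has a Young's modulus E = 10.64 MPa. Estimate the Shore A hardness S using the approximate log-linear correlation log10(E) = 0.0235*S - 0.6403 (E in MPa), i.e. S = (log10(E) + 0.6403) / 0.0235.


log10(E) = 0.0235*S - 0.6403  =>  S = (log10(E) + 0.6403) / 0.0235
log10(10.64) = 1.026942
S = (1.026942 + 0.6403) / 0.0235 = 1.667242 / 0.0235
S = 70.9

Shore A = 70.9


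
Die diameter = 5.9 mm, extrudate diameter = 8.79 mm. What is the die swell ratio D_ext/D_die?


Die swell ratio = D_extrudate / D_die
= 8.79 / 5.9
= 1.49

Die swell = 1.49


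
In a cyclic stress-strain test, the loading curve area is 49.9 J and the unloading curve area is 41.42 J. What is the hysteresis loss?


Hysteresis loss = loading - unloading
= 49.9 - 41.42
= 8.48 J

8.48 J


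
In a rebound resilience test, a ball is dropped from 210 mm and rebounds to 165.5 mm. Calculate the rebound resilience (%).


Resilience = h_rebound / h_drop * 100
= 165.5 / 210 * 100
= 78.8%

78.8%


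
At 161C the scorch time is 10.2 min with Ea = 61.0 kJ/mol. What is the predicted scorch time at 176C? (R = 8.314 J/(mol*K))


Convert temperatures: T1 = 161 + 273.15 = 434.15 K, T2 = 176 + 273.15 = 449.15 K
ts2_new = 10.2 * exp(61000 / 8.314 * (1/449.15 - 1/434.15))
1/T2 - 1/T1 = -7.6924e-05
ts2_new = 5.8 min

5.8 min


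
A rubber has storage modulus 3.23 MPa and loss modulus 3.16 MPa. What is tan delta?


tan delta = E'' / E'
= 3.16 / 3.23
= 0.9783

tan delta = 0.9783


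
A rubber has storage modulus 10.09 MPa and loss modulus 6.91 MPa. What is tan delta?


tan delta = E'' / E'
= 6.91 / 10.09
= 0.6848

tan delta = 0.6848


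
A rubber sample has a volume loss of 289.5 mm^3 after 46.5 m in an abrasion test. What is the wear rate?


Rate = volume_loss / distance
= 289.5 / 46.5
= 6.226 mm^3/m

6.226 mm^3/m


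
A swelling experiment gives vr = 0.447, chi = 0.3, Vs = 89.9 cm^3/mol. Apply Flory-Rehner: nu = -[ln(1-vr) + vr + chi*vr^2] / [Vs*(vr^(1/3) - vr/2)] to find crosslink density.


ln(1 - vr) = ln(1 - 0.447) = -0.5924
Numerator = -((-0.5924) + 0.447 + 0.3 * 0.447^2) = 0.0855
Denominator = 89.9 * (0.447^(1/3) - 0.447/2) = 48.6451
nu = 0.0855 / 48.6451 = 0.0018 mol/cm^3

0.0018 mol/cm^3


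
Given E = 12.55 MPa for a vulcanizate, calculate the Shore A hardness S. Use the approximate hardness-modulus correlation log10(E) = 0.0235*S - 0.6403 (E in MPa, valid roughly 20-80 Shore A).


log10(E) = 0.0235*S - 0.6403  =>  S = (log10(E) + 0.6403) / 0.0235
log10(12.55) = 1.098644
S = (1.098644 + 0.6403) / 0.0235 = 1.738944 / 0.0235
S = 74.0

Shore A = 74.0


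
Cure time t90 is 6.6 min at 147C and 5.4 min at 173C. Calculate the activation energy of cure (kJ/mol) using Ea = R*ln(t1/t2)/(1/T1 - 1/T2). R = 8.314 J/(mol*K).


T1 = 420.15 K, T2 = 446.15 K
1/T1 - 1/T2 = 1.3870e-04
ln(t1/t2) = ln(6.6/5.4) = 0.2007
Ea = 8.314 * 0.2007 / 1.3870e-04 = 12028.3455 J/mol
Ea = 12.03 kJ/mol

12.03 kJ/mol


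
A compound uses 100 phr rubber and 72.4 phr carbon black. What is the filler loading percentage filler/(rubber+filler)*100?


Filler % = filler / (rubber + filler) * 100
= 72.4 / (100 + 72.4) * 100
= 72.4 / 172.4 * 100
= 42.0%

42.0%


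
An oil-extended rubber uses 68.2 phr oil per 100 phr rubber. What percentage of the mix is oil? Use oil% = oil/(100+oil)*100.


Oil % = oil / (100 + oil) * 100
= 68.2 / (100 + 68.2) * 100
= 68.2 / 168.2 * 100
= 40.55%

40.55%


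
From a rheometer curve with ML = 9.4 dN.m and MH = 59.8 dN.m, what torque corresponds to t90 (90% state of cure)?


M90 = ML + 0.9 * (MH - ML)
M90 = 9.4 + 0.9 * (59.8 - 9.4)
M90 = 9.4 + 0.9 * 50.4
M90 = 54.76 dN.m

54.76 dN.m


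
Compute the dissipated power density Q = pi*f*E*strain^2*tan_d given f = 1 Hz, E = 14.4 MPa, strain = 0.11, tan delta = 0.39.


Q = pi * f * E * strain^2 * tan_d
= pi * 1 * 14.4 * 0.11^2 * 0.39
= pi * 1 * 14.4 * 0.0121 * 0.39
= 0.2135

Q = 0.2135


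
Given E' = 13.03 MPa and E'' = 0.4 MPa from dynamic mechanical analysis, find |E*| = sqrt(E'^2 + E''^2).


|E*| = sqrt(E'^2 + E''^2)
= sqrt(13.03^2 + 0.4^2)
= sqrt(169.7809 + 0.1600)
= 13.036 MPa

13.036 MPa


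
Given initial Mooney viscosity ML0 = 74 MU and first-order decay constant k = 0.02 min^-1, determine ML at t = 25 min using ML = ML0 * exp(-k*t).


ML = ML0 * exp(-k * t)
ML = 74 * exp(-0.02 * 25)
ML = 74 * 0.6065
ML = 44.88 MU

44.88 MU


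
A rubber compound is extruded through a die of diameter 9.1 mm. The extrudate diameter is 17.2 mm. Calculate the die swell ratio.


Die swell ratio = D_extrudate / D_die
= 17.2 / 9.1
= 1.89

Die swell = 1.89


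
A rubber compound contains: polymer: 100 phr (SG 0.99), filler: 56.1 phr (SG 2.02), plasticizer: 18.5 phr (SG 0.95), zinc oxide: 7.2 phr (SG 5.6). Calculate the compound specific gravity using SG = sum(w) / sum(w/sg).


Sum of weights = 181.8
Volume contributions:
  polymer: 100/0.99 = 101.0101
  filler: 56.1/2.02 = 27.7723
  plasticizer: 18.5/0.95 = 19.4737
  zinc oxide: 7.2/5.6 = 1.2857
Sum of volumes = 149.5418
SG = 181.8 / 149.5418 = 1.216

SG = 1.216


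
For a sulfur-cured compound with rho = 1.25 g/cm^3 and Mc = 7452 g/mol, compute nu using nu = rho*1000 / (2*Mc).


nu = rho * 1000 / (2 * Mc)
nu = 1.25 * 1000 / (2 * 7452)
nu = 1250.0 / 14904
nu = 0.0839 mol/L

0.0839 mol/L


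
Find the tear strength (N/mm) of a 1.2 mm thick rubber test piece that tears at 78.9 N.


Tear strength = force / thickness
= 78.9 / 1.2
= 65.75 N/mm

65.75 N/mm


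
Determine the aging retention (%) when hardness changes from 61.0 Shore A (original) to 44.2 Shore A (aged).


Retention = aged / original * 100
= 44.2 / 61.0 * 100
= 72.5%

72.5%


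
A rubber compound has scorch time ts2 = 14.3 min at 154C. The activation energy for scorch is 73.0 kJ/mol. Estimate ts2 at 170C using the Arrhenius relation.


Convert temperatures: T1 = 154 + 273.15 = 427.15 K, T2 = 170 + 273.15 = 443.15 K
ts2_new = 14.3 * exp(73000 / 8.314 * (1/443.15 - 1/427.15))
1/T2 - 1/T1 = -8.4526e-05
ts2_new = 6.81 min

6.81 min


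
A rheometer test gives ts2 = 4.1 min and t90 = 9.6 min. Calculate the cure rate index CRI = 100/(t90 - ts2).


CRI = 100 / (t90 - ts2)
= 100 / (9.6 - 4.1)
= 100 / 5.5
= 18.18 min^-1

18.18 min^-1


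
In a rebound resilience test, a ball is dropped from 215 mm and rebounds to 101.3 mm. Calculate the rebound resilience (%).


Resilience = h_rebound / h_drop * 100
= 101.3 / 215 * 100
= 47.1%

47.1%


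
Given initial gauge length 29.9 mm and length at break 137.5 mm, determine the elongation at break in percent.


Elongation = (Lf - L0) / L0 * 100
= (137.5 - 29.9) / 29.9 * 100
= 107.6 / 29.9 * 100
= 359.9%

359.9%


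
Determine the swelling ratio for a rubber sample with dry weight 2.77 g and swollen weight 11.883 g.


Q = W_swollen / W_dry
Q = 11.883 / 2.77
Q = 4.29

Q = 4.29


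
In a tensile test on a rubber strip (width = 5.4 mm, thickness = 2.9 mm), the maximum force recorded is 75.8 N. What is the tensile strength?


Area = width * thickness = 5.4 * 2.9 = 15.66 mm^2
TS = force / area = 75.8 / 15.66 = 4.84 MPa

4.84 MPa


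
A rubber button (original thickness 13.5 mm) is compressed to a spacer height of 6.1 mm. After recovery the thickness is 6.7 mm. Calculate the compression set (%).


CS = (t0 - recovered) / (t0 - ts) * 100
= (13.5 - 6.7) / (13.5 - 6.1) * 100
= 6.8 / 7.4 * 100
= 91.9%

91.9%


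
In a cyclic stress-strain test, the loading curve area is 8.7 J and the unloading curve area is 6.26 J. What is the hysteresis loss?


Hysteresis loss = loading - unloading
= 8.7 - 6.26
= 2.44 J

2.44 J


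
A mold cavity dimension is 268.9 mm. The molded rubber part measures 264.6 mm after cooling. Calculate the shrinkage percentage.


Shrinkage = (mold - part) / mold * 100
= (268.9 - 264.6) / 268.9 * 100
= 4.3 / 268.9 * 100
= 1.6%

1.6%


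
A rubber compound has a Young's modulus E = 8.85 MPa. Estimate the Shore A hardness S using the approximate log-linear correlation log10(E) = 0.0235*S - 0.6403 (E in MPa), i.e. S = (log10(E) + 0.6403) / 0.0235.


log10(E) = 0.0235*S - 0.6403  =>  S = (log10(E) + 0.6403) / 0.0235
log10(8.85) = 0.946943
S = (0.946943 + 0.6403) / 0.0235 = 1.587243 / 0.0235
S = 67.5

Shore A = 67.5


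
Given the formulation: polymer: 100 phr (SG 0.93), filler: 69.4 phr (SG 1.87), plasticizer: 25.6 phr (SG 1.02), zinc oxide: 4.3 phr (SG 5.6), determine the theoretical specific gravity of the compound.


Sum of weights = 199.3
Volume contributions:
  polymer: 100/0.93 = 107.5269
  filler: 69.4/1.87 = 37.1123
  plasticizer: 25.6/1.02 = 25.0980
  zinc oxide: 4.3/5.6 = 0.7679
Sum of volumes = 170.5051
SG = 199.3 / 170.5051 = 1.169

SG = 1.169


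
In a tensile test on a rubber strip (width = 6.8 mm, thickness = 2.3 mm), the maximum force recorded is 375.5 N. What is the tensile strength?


Area = width * thickness = 6.8 * 2.3 = 15.64 mm^2
TS = force / area = 375.5 / 15.64 = 24.01 MPa

24.01 MPa


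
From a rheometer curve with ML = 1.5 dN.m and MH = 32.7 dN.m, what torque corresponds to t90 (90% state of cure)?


M90 = ML + 0.9 * (MH - ML)
M90 = 1.5 + 0.9 * (32.7 - 1.5)
M90 = 1.5 + 0.9 * 31.2
M90 = 29.58 dN.m

29.58 dN.m


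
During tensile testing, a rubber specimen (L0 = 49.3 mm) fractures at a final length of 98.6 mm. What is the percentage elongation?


Elongation = (Lf - L0) / L0 * 100
= (98.6 - 49.3) / 49.3 * 100
= 49.3 / 49.3 * 100
= 100.0%

100.0%


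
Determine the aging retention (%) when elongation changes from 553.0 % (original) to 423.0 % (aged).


Retention = aged / original * 100
= 423.0 / 553.0 * 100
= 76.5%

76.5%


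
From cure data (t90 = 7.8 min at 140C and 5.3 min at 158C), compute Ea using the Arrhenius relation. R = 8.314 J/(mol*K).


T1 = 413.15 K, T2 = 431.15 K
1/T1 - 1/T2 = 1.0105e-04
ln(t1/t2) = ln(7.8/5.3) = 0.3864
Ea = 8.314 * 0.3864 / 1.0105e-04 = 31792.8740 J/mol
Ea = 31.79 kJ/mol

31.79 kJ/mol


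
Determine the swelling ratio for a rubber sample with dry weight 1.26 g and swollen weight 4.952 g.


Q = W_swollen / W_dry
Q = 4.952 / 1.26
Q = 3.93

Q = 3.93


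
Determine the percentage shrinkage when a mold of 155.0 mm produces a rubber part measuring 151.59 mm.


Shrinkage = (mold - part) / mold * 100
= (155.0 - 151.59) / 155.0 * 100
= 3.41 / 155.0 * 100
= 2.2%

2.2%


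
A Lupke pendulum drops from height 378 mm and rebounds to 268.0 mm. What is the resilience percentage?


Resilience = h_rebound / h_drop * 100
= 268.0 / 378 * 100
= 70.9%

70.9%


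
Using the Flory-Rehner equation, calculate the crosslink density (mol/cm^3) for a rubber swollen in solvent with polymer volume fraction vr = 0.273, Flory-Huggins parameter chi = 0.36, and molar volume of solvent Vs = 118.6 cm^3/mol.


ln(1 - vr) = ln(1 - 0.273) = -0.3188
Numerator = -((-0.3188) + 0.273 + 0.36 * 0.273^2) = 0.0190
Denominator = 118.6 * (0.273^(1/3) - 0.273/2) = 60.7487
nu = 0.0190 / 60.7487 = 3.1274e-04 mol/cm^3

3.1274e-04 mol/cm^3


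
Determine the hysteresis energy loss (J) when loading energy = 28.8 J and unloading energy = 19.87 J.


Hysteresis loss = loading - unloading
= 28.8 - 19.87
= 8.93 J

8.93 J


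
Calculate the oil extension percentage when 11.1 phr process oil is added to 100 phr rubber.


Oil % = oil / (100 + oil) * 100
= 11.1 / (100 + 11.1) * 100
= 11.1 / 111.1 * 100
= 9.99%

9.99%


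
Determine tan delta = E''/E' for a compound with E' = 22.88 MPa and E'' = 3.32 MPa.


tan delta = E'' / E'
= 3.32 / 22.88
= 0.1451

tan delta = 0.1451


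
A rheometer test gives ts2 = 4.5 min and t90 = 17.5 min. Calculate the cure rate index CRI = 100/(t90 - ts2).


CRI = 100 / (t90 - ts2)
= 100 / (17.5 - 4.5)
= 100 / 13.0
= 7.69 min^-1

7.69 min^-1


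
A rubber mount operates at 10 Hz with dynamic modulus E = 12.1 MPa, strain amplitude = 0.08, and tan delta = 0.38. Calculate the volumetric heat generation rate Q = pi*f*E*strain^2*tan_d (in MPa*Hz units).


Q = pi * f * E * strain^2 * tan_d
= pi * 10 * 12.1 * 0.08^2 * 0.38
= pi * 10 * 12.1 * 0.0064 * 0.38
= 0.9245

Q = 0.9245


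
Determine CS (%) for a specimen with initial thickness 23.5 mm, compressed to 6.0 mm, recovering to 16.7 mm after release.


CS = (t0 - recovered) / (t0 - ts) * 100
= (23.5 - 16.7) / (23.5 - 6.0) * 100
= 6.8 / 17.5 * 100
= 38.9%

38.9%


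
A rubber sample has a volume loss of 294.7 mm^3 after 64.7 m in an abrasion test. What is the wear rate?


Rate = volume_loss / distance
= 294.7 / 64.7
= 4.555 mm^3/m

4.555 mm^3/m


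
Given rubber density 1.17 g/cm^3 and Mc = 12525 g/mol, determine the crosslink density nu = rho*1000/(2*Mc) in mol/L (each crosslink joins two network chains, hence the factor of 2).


nu = rho * 1000 / (2 * Mc)
nu = 1.17 * 1000 / (2 * 12525)
nu = 1170.0 / 25050
nu = 0.0467 mol/L

0.0467 mol/L


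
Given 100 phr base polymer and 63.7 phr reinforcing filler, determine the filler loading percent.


Filler % = filler / (rubber + filler) * 100
= 63.7 / (100 + 63.7) * 100
= 63.7 / 163.7 * 100
= 38.91%

38.91%


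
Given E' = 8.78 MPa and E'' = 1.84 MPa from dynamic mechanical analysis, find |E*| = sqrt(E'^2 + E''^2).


|E*| = sqrt(E'^2 + E''^2)
= sqrt(8.78^2 + 1.84^2)
= sqrt(77.0884 + 3.3856)
= 8.971 MPa

8.971 MPa


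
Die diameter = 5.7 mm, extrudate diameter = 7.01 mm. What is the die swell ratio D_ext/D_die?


Die swell ratio = D_extrudate / D_die
= 7.01 / 5.7
= 1.23

Die swell = 1.23


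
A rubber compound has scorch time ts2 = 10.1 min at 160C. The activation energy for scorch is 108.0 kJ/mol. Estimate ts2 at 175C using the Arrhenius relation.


Convert temperatures: T1 = 160 + 273.15 = 433.15 K, T2 = 175 + 273.15 = 448.15 K
ts2_new = 10.1 * exp(108000 / 8.314 * (1/448.15 - 1/433.15))
1/T2 - 1/T1 = -7.7273e-05
ts2_new = 3.7 min

3.7 min


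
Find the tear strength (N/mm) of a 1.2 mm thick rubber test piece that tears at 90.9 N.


Tear strength = force / thickness
= 90.9 / 1.2
= 75.75 N/mm

75.75 N/mm


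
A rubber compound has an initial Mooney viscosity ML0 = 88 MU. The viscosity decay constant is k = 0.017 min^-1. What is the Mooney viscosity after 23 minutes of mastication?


ML = ML0 * exp(-k * t)
ML = 88 * exp(-0.017 * 23)
ML = 88 * 0.6764
ML = 59.52 MU

59.52 MU


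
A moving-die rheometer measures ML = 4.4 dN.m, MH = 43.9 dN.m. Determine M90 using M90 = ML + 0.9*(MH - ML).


M90 = ML + 0.9 * (MH - ML)
M90 = 4.4 + 0.9 * (43.9 - 4.4)
M90 = 4.4 + 0.9 * 39.5
M90 = 39.95 dN.m

39.95 dN.m


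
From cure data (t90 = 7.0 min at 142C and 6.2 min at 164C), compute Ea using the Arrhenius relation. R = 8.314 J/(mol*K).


T1 = 415.15 K, T2 = 437.15 K
1/T1 - 1/T2 = 1.2122e-04
ln(t1/t2) = ln(7.0/6.2) = 0.1214
Ea = 8.314 * 0.1214 / 1.2122e-04 = 8323.4140 J/mol
Ea = 8.32 kJ/mol

8.32 kJ/mol


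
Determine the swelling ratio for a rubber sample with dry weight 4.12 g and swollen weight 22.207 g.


Q = W_swollen / W_dry
Q = 22.207 / 4.12
Q = 5.39

Q = 5.39


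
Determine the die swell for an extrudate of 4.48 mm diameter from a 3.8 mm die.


Die swell ratio = D_extrudate / D_die
= 4.48 / 3.8
= 1.179

Die swell = 1.179


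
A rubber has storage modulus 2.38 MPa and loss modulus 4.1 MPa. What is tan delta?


tan delta = E'' / E'
= 4.1 / 2.38
= 1.7227

tan delta = 1.7227


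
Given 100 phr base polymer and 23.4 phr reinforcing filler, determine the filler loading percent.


Filler % = filler / (rubber + filler) * 100
= 23.4 / (100 + 23.4) * 100
= 23.4 / 123.4 * 100
= 18.96%

18.96%


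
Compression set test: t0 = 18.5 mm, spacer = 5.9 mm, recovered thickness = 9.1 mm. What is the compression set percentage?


CS = (t0 - recovered) / (t0 - ts) * 100
= (18.5 - 9.1) / (18.5 - 5.9) * 100
= 9.4 / 12.6 * 100
= 74.6%

74.6%


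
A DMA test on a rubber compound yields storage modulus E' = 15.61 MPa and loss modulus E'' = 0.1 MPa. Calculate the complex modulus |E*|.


|E*| = sqrt(E'^2 + E''^2)
= sqrt(15.61^2 + 0.1^2)
= sqrt(243.6721 + 0.0100)
= 15.61 MPa

15.61 MPa


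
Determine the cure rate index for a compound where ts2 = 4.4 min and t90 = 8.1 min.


CRI = 100 / (t90 - ts2)
= 100 / (8.1 - 4.4)
= 100 / 3.7
= 27.03 min^-1

27.03 min^-1


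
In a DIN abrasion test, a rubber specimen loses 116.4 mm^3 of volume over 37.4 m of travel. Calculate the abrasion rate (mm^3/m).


Rate = volume_loss / distance
= 116.4 / 37.4
= 3.112 mm^3/m

3.112 mm^3/m


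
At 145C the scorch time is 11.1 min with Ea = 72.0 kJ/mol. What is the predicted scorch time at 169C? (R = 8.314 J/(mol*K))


Convert temperatures: T1 = 145 + 273.15 = 418.15 K, T2 = 169 + 273.15 = 442.15 K
ts2_new = 11.1 * exp(72000 / 8.314 * (1/442.15 - 1/418.15))
1/T2 - 1/T1 = -1.2981e-04
ts2_new = 3.61 min

3.61 min


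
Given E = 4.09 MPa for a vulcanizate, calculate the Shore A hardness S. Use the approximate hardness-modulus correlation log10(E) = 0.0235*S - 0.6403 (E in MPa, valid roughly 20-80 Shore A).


log10(E) = 0.0235*S - 0.6403  =>  S = (log10(E) + 0.6403) / 0.0235
log10(4.09) = 0.611723
S = (0.611723 + 0.6403) / 0.0235 = 1.252023 / 0.0235
S = 53.3

Shore A = 53.3


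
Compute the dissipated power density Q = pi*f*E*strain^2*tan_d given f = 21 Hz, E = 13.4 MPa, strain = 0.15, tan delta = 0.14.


Q = pi * f * E * strain^2 * tan_d
= pi * 21 * 13.4 * 0.15^2 * 0.14
= pi * 21 * 13.4 * 0.0225 * 0.14
= 2.7847

Q = 2.7847


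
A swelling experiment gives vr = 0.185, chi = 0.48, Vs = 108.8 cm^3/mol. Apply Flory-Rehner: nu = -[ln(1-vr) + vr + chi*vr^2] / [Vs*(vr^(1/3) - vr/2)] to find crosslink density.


ln(1 - vr) = ln(1 - 0.185) = -0.2046
Numerator = -((-0.2046) + 0.185 + 0.48 * 0.185^2) = 0.0031
Denominator = 108.8 * (0.185^(1/3) - 0.185/2) = 51.9304
nu = 0.0031 / 51.9304 = 6.0449e-05 mol/cm^3

6.0449e-05 mol/cm^3


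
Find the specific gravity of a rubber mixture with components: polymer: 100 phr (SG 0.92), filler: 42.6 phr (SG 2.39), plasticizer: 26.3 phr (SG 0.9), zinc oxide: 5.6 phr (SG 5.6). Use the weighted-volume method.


Sum of weights = 174.5
Volume contributions:
  polymer: 100/0.92 = 108.6957
  filler: 42.6/2.39 = 17.8243
  plasticizer: 26.3/0.9 = 29.2222
  zinc oxide: 5.6/5.6 = 1.0000
Sum of volumes = 156.7421
SG = 174.5 / 156.7421 = 1.113

SG = 1.113


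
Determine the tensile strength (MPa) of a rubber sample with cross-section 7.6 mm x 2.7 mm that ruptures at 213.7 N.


Area = width * thickness = 7.6 * 2.7 = 20.52 mm^2
TS = force / area = 213.7 / 20.52 = 10.41 MPa

10.41 MPa


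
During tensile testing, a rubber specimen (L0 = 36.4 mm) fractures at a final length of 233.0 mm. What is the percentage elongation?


Elongation = (Lf - L0) / L0 * 100
= (233.0 - 36.4) / 36.4 * 100
= 196.6 / 36.4 * 100
= 540.1%

540.1%


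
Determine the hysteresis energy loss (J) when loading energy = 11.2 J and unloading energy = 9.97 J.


Hysteresis loss = loading - unloading
= 11.2 - 9.97
= 1.23 J

1.23 J


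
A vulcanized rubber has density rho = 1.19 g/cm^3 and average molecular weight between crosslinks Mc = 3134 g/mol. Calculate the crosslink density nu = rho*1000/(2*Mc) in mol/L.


nu = rho * 1000 / (2 * Mc)
nu = 1.19 * 1000 / (2 * 3134)
nu = 1190.0 / 6268
nu = 0.1899 mol/L

0.1899 mol/L


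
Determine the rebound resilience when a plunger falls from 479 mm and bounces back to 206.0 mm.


Resilience = h_rebound / h_drop * 100
= 206.0 / 479 * 100
= 43.0%

43.0%


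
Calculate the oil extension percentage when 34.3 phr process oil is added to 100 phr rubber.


Oil % = oil / (100 + oil) * 100
= 34.3 / (100 + 34.3) * 100
= 34.3 / 134.3 * 100
= 25.54%

25.54%


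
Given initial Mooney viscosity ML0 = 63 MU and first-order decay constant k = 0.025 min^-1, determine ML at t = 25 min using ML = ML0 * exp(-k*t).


ML = ML0 * exp(-k * t)
ML = 63 * exp(-0.025 * 25)
ML = 63 * 0.5353
ML = 33.72 MU

33.72 MU


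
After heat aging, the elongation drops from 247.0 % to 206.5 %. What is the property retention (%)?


Retention = aged / original * 100
= 206.5 / 247.0 * 100
= 83.6%

83.6%


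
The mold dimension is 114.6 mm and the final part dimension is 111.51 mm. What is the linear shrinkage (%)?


Shrinkage = (mold - part) / mold * 100
= (114.6 - 111.51) / 114.6 * 100
= 3.09 / 114.6 * 100
= 2.7%

2.7%


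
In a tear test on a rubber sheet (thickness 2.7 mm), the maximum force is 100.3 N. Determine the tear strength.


Tear strength = force / thickness
= 100.3 / 2.7
= 37.15 N/mm

37.15 N/mm


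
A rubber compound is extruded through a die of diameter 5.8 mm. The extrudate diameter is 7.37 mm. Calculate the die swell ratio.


Die swell ratio = D_extrudate / D_die
= 7.37 / 5.8
= 1.271

Die swell = 1.271


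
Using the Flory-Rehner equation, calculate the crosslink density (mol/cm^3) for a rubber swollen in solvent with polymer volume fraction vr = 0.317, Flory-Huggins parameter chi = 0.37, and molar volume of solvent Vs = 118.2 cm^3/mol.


ln(1 - vr) = ln(1 - 0.317) = -0.3813
Numerator = -((-0.3813) + 0.317 + 0.37 * 0.317^2) = 0.0271
Denominator = 118.2 * (0.317^(1/3) - 0.317/2) = 61.8595
nu = 0.0271 / 61.8595 = 4.3776e-04 mol/cm^3

4.3776e-04 mol/cm^3


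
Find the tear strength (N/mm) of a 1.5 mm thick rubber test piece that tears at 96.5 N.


Tear strength = force / thickness
= 96.5 / 1.5
= 64.33 N/mm

64.33 N/mm


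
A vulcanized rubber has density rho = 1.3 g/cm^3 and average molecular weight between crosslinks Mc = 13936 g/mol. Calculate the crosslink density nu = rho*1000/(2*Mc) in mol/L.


nu = rho * 1000 / (2 * Mc)
nu = 1.3 * 1000 / (2 * 13936)
nu = 1300.0 / 27872
nu = 0.0466 mol/L

0.0466 mol/L


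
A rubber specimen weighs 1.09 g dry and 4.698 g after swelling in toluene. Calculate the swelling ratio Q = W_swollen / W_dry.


Q = W_swollen / W_dry
Q = 4.698 / 1.09
Q = 4.31

Q = 4.31


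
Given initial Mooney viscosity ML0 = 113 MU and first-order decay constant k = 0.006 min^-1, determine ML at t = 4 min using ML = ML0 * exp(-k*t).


ML = ML0 * exp(-k * t)
ML = 113 * exp(-0.006 * 4)
ML = 113 * 0.9763
ML = 110.32 MU

110.32 MU


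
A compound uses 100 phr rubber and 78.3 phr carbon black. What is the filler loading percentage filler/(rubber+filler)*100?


Filler % = filler / (rubber + filler) * 100
= 78.3 / (100 + 78.3) * 100
= 78.3 / 178.3 * 100
= 43.91%

43.91%


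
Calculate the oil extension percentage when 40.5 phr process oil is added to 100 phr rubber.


Oil % = oil / (100 + oil) * 100
= 40.5 / (100 + 40.5) * 100
= 40.5 / 140.5 * 100
= 28.83%

28.83%


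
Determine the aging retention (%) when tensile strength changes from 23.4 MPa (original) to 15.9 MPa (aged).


Retention = aged / original * 100
= 15.9 / 23.4 * 100
= 67.9%

67.9%


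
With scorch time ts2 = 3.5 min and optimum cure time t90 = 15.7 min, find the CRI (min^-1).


CRI = 100 / (t90 - ts2)
= 100 / (15.7 - 3.5)
= 100 / 12.2
= 8.2 min^-1

8.2 min^-1


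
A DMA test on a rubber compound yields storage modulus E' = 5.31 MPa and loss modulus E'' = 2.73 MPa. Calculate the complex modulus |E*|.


|E*| = sqrt(E'^2 + E''^2)
= sqrt(5.31^2 + 2.73^2)
= sqrt(28.1961 + 7.4529)
= 5.971 MPa

5.971 MPa


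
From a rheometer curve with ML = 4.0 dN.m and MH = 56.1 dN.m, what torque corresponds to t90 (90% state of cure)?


M90 = ML + 0.9 * (MH - ML)
M90 = 4.0 + 0.9 * (56.1 - 4.0)
M90 = 4.0 + 0.9 * 52.1
M90 = 50.89 dN.m

50.89 dN.m


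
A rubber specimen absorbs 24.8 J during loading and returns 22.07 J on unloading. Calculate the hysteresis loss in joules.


Hysteresis loss = loading - unloading
= 24.8 - 22.07
= 2.73 J

2.73 J


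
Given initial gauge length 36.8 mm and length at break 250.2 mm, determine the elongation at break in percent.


Elongation = (Lf - L0) / L0 * 100
= (250.2 - 36.8) / 36.8 * 100
= 213.4 / 36.8 * 100
= 579.9%

579.9%


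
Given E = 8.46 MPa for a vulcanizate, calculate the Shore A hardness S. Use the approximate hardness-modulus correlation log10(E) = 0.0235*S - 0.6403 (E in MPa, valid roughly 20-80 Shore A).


log10(E) = 0.0235*S - 0.6403  =>  S = (log10(E) + 0.6403) / 0.0235
log10(8.46) = 0.927370
S = (0.927370 + 0.6403) / 0.0235 = 1.567670 / 0.0235
S = 66.7

Shore A = 66.7
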